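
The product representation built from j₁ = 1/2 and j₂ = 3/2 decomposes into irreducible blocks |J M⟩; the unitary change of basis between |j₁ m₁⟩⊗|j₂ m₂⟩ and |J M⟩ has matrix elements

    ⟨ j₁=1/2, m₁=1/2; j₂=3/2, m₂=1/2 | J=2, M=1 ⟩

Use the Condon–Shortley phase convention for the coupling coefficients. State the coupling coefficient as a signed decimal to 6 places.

√[5·0!1!3!/5! · 1!0!2!1!3!1!] = √(3)
  +(−1)^0/∏(0,0,0,2,1,1)! = 1/2  (running 1/2)
⟨..|..⟩ = √(3)·(1/2) = +0.866025

+0.866025  (= +√(3/4))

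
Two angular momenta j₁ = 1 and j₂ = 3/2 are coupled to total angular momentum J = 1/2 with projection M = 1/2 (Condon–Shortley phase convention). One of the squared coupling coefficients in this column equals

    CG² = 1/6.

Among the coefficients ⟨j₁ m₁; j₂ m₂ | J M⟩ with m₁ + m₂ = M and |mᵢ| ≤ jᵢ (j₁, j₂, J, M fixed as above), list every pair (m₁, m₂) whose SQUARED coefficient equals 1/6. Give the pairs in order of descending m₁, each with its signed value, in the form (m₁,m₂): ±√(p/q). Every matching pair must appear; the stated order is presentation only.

Admissible pairs with m₁+m₂ = M = 1/2: (-1,3/2), (0,1/2), (1,-1/2)
  (m₁,m₂)=(1,-1/2): CG² = 1/6, CG = +√(1/6)   ← matches the target
  (m₁,m₂)=(0,1/2): CG² = 1/3, CG = −√(1/3)
  (m₁,m₂)=(-1,3/2): CG² = 1/2, CG = +√(1/2)
Pairs with CG² = 1/6: (1,-1/2): +√(1/6)

(1,-1/2): +√(1/6)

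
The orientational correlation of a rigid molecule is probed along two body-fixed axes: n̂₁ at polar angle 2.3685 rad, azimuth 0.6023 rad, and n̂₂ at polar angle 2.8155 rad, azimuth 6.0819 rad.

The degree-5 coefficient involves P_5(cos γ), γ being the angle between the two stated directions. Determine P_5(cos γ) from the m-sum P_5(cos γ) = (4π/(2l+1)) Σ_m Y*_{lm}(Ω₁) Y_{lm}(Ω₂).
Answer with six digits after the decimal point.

-0.336404

Summing Y*_{l m}(θ₁,φ₁)·Y_{l m}(θ₂,φ₂) over m ∈ [−5, 5]; prefactor 4π/(2·5+1) = 1.142397:
  m=-5: Y*=(-0.076441, 0.010001)  Y=(0.000837, 0.001323)  product (-0.000077, -0.000093)
  m=-4: Y*=(0.185793, -0.167072)  Y=(-0.010147, -0.010556)  product (-0.003649, -0.000266)
  m=-3: Y*=(-0.099514, 0.413624)  Y=(0.066244, 0.045696)  product (-0.025493, 0.022853)
  m=-2: Y*=(-0.113734, -0.296574)  Y=(-0.256498, -0.109223)  product (-0.003220, 0.088493)
  m=-1: Y*=(-0.121773, -0.083721)  Y=(0.537606, 0.109698)  product (-0.056282, -0.058367)
  m=+0: Y*=(0.362169, -0.000000)  Y=(-0.323134, 0.000000)  product (-0.117029, 0.000000)
  m=+1: Y*=(0.121773, -0.083721)  Y=(-0.537606, 0.109698)  product (-0.056282, 0.058367)
  m=+2: Y*=(-0.113734, 0.296574)  Y=(-0.256498, 0.109223)  product (-0.003220, -0.088493)
  m=+3: Y*=(0.099514, 0.413624)  Y=(-0.066244, 0.045696)  product (-0.025493, -0.022853)
  m=+4: Y*=(0.185793, 0.167072)  Y=(-0.010147, 0.010556)  product (-0.003649, 0.000266)
  m=+5: Y*=(0.076441, 0.010001)  Y=(-0.000837, 0.001323)  product (-0.000077, 0.000093)
Accumulated sum (-0.294472, -0.000000); after 4π/(2l+1) scaling, (-0.336404, -0.000000) ⇒ P_5 = -0.336404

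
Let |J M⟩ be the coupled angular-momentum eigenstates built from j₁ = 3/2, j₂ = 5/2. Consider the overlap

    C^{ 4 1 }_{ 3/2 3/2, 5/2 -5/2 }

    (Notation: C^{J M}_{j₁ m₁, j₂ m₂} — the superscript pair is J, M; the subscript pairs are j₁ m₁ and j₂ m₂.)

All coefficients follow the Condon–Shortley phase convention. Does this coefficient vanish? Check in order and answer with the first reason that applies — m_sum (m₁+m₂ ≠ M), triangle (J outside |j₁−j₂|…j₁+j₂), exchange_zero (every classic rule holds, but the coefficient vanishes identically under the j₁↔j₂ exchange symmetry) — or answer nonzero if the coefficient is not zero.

m_sum

m-sum: m₁+m₂ = 3/2+(-5/2) = -1, M = 1  ✗ ⇒ coefficient is 0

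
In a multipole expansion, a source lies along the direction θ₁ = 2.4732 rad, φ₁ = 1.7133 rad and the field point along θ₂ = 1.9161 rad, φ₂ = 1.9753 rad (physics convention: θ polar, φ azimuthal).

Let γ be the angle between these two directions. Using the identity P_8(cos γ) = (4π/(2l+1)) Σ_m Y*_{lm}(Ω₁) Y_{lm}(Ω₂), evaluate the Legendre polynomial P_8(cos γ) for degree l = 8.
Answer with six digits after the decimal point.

-0.166218

Term-by-term m-sum for l=8 (normalisation 4π/17 = 0.739198):
  m=-8: Y*=(0.004683, 0.010190)  Y=(-0.315388, 0.029873)  product (-0.001781, -0.003074)
  m=-7: Y*=(-0.047724, 0.030810)  Y=(-0.139084, 0.434094)  product (-0.006737, -0.025002)
  m=-6: Y*=(-0.115287, -0.132572)  Y=(0.141825, 0.123034)  product (-0.000040, -0.032986)
  m=-5: Y*=(0.237939, -0.275419)  Y=(-0.234093, 0.113578)  product (-0.024419, 0.091498)
  m=-4: Y*=(0.405197, 0.259727)  Y=(0.014091, 0.298198)  product (-0.071741, 0.124489)
  m=-3: Y*=(-0.120512, 0.264505)  Y=(-0.123024, -0.045926)  product (0.026973, -0.027006)
  m=-2: Y*=(0.179492, 0.052588)  Y=(-0.220541, 0.231209)  product (-0.051744, 0.029902)
  m=-1: Y*=(-0.056167, 0.391471)  Y=(-0.028556, -0.066703)  product (0.027716, -0.007433)
  m=+0: Y*=(0.066373, -0.000000)  Y=(-0.321208, 0.000000)  product (-0.021320, 0.000000)
  m=+1: Y*=(0.056167, 0.391471)  Y=(0.028556, -0.066703)  product (0.027716, 0.007433)
  m=+2: Y*=(0.179492, -0.052588)  Y=(-0.220541, -0.231209)  product (-0.051744, -0.029902)
  m=+3: Y*=(0.120512, 0.264505)  Y=(0.123024, -0.045926)  product (0.026973, 0.027006)
  m=+4: Y*=(0.405197, -0.259727)  Y=(0.014091, -0.298198)  product (-0.071741, -0.124489)
  m=+5: Y*=(-0.237939, -0.275419)  Y=(0.234093, 0.113578)  product (-0.024419, -0.091498)
  m=+6: Y*=(-0.115287, 0.132572)  Y=(0.141825, -0.123034)  product (-0.000040, 0.032986)
  m=+7: Y*=(0.047724, 0.030810)  Y=(0.139084, 0.434094)  product (-0.006737, 0.025002)
  m=+8: Y*=(0.004683, -0.010190)  Y=(-0.315388, -0.029873)  product (-0.001781, 0.003074)
Total Σ_m = (-0.224863, -0.000000). Multiply by 0.739198: (-0.166218, -0.000000). P_8(cos γ) = -0.166218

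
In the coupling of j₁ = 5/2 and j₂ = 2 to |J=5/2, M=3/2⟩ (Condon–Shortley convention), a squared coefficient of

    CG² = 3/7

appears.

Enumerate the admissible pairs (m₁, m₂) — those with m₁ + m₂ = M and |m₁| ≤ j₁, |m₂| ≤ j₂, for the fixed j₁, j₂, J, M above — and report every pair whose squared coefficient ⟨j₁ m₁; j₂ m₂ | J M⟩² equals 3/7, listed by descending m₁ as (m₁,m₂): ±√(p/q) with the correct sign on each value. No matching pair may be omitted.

(5/2,-1): +√(3/7)

Admissible pairs with m₁+m₂ = M = 3/2: (-1/2,2), (1/2,1), (3/2,0), (5/2,-1)
  (m₁,m₂)=(5/2,-1): CG² = 3/7, CG = +√(3/7)   ← matches the target
  (m₁,m₂)=(3/2,0): CG² = 1/70, CG = −√(1/70)
  (m₁,m₂)=(1/2,1): CG² = 6/35, CG = −√(6/35)
  (m₁,m₂)=(-1/2,2): CG² = 27/70, CG = +√(27/70)
Pairs with CG² = 3/7: (5/2,-1): +√(3/7)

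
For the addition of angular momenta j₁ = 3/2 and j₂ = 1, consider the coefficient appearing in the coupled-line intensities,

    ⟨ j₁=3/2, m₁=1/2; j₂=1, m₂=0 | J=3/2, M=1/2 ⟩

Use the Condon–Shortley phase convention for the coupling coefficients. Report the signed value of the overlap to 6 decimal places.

j₁+j₂−J=1  J+j₁−j₂=2  J−j₁+j₂=1  j₁+j₂+J+1=5
(j₁±m₁, j₂±m₂, J±M) = (2,1,1,1,2,1)
P² = 4/15
sum k=0..1:
  [0] +1/1 = 1
  [1] −1/2 = -1/2
S = 1/2
C² = P²·S² = 1/15 ; C = +0.258199

+0.258199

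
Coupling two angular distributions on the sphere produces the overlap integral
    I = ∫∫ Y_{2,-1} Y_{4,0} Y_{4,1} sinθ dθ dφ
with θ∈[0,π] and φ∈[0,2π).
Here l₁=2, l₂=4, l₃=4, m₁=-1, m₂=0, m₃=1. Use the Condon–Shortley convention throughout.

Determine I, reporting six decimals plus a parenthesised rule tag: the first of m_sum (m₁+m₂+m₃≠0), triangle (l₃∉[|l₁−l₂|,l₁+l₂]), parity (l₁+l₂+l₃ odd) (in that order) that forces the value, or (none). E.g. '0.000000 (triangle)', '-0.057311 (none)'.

Checks pass: Σm=0; 10 even; l₃=4∈[2,6].
(2·2+1)(2·4+1)(2·4+1) = 405
Δ: 2! 2! 6! / 11! → 1/13860
sum: t=0:+1/192 t=1:−1/36 t=2:+1/192 = -5/288
3j²(2 4 4; 0 0 0) = Δ·Π!·Σ² = 20/693  (sign -1)
sum: t=1:−1/72 t=2:+1/96 = -1/288
3j²(2 4 4; -1 0 1) = Δ·Π!·Σ² = 1/462  (sign +1)
combine: 4πI² = 405·20/693·1/462 = 150/5929
take √, sign -1: I = -0.04486937
No selection rule forces the value: the integral is nonzero (none).

-0.044869 (none)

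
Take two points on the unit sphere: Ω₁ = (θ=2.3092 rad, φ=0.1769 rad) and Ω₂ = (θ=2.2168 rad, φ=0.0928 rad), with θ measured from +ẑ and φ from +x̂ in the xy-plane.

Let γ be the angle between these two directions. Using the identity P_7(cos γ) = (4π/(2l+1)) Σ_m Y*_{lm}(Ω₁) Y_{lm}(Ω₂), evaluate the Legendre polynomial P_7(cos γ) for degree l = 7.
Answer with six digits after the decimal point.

0.829612

Expand P_7 via completeness: Σ_{m} conj(Y_{7,m}) at Ω₁ times Y_{7,m} at Ω₂ —
  [-7]  conj(Y_{7,-7})(Ω₁) = 0.01975 + 0.05719j ; Y_{7,-7}(Ω₂) = 0.08241 - 0.06260j ; Δ = 0.00521 + 0.00348j
  [-6]  conj(Y_{7,-6})(Ω₁) = -0.10047 - 0.17988j ; Y_{7,-6}(Ω₂) = -0.24785 + 0.15428j ; Δ = 0.05265 + 0.02908j
  [-5]  conj(Y_{7,-5})(Ω₁) = 0.25152 + 0.30706j ; Y_{7,-5}(Ω₂) = 0.39531 - 0.19783j ; Δ = 0.16017 + 0.07163j
  [-4]  conj(Y_{7,-4})(Ω₁) = -0.32450 - 0.27757j ; Y_{7,-4}(Ω₂) = -0.28640 + 0.11148j ; Δ = 0.12388 + 0.04332j
  [-3]  conj(Y_{7,-3})(Ω₁) = 0.09462 + 0.05553j ; Y_{7,-3}(Ω₂) = -0.11576 + 0.03309j ; Δ = -0.01279 - 0.00330j
  [-2]  conj(Y_{7,-2})(Ω₁) = 0.29629 + 0.10943j ; Y_{7,-2}(Ω₂) = 0.35905 - 0.06742j ; Δ = 0.11376 + 0.01932j
  [-1]  conj(Y_{7,-1})(Ω₁) = -0.25796 - 0.04611j ; Y_{7,-1}(Ω₂) = -0.03393 + 0.00316j ; Δ = 0.00890 + 0.00075j
  [+0]  conj(Y_{7,0})(Ω₁) = -0.24642 + 0.00000j ; Y_{7,0}(Ω₂) = -0.35188 + 0.00000j ; Δ = 0.08671 + 0.00000j
  [+1]  conj(Y_{7,1})(Ω₁) = 0.25796 - 0.04611j ; Y_{7,1}(Ω₂) = 0.03393 + 0.00316j ; Δ = 0.00890 - 0.00075j
  [+2]  conj(Y_{7,2})(Ω₁) = 0.29629 - 0.10943j ; Y_{7,2}(Ω₂) = 0.35905 + 0.06742j ; Δ = 0.11376 - 0.01932j
  [+3]  conj(Y_{7,3})(Ω₁) = -0.09462 + 0.05553j ; Y_{7,3}(Ω₂) = 0.11576 + 0.03309j ; Δ = -0.01279 + 0.00330j
  [+4]  conj(Y_{7,4})(Ω₁) = -0.32450 + 0.27757j ; Y_{7,4}(Ω₂) = -0.28640 - 0.11148j ; Δ = 0.12388 - 0.04332j
  [+5]  conj(Y_{7,5})(Ω₁) = -0.25152 + 0.30706j ; Y_{7,5}(Ω₂) = -0.39531 - 0.19783j ; Δ = 0.16017 - 0.07163j
  [+6]  conj(Y_{7,6})(Ω₁) = -0.10047 + 0.17988j ; Y_{7,6}(Ω₂) = -0.24785 - 0.15428j ; Δ = 0.05265 - 0.02908j
  [+7]  conj(Y_{7,7})(Ω₁) = -0.01975 + 0.05719j ; Y_{7,7}(Ω₂) = -0.08241 - 0.06260j ; Δ = 0.00521 - 0.00348j
Accumulated sum 0.99028 - 0.00000j; after 4π/(2l+1) scaling, 0.82961 - 0.00000j ⇒ P_7 = 0.829612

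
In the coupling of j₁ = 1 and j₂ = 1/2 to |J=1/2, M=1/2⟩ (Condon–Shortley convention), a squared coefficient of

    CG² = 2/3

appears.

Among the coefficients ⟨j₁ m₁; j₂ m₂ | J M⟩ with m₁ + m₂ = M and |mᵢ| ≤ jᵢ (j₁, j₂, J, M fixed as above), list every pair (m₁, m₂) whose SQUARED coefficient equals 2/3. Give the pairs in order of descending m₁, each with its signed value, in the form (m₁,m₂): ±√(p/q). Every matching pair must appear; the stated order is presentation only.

Admissible pairs with m₁+m₂ = M = 1/2: (0,1/2), (1,-1/2)
  (m₁,m₂)=(1,-1/2): CG² = 2/3, CG = +√(2/3)   ← matches the target
  (m₁,m₂)=(0,1/2): CG² = 1/3, CG = −√(1/3)
Pairs with CG² = 2/3: (1,-1/2): +√(2/3)

(1,-1/2): +√(2/3)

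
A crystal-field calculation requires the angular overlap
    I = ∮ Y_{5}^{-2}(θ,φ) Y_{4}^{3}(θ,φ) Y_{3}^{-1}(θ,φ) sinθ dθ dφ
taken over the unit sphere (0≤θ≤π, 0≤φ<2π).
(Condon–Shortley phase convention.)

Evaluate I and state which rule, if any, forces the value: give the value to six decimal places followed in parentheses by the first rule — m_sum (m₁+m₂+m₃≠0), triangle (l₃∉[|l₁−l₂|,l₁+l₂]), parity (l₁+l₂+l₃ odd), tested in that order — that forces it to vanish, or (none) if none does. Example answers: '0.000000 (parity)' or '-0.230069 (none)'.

Checks pass: Σm=0; 12 even; l₃=3∈[1,9].
(2·5+1)(2·4+1)(2·3+1) = 693
Δ: 6! 4! 2! / 13! → 1/180180
sum: t=2:+1/576 t=3:−1/144 t=4:+1/576 = -1/288
3j²(5 4 3; 0 0 0) = Δ·Π!·Σ² = 20/1001  (sign +1)
sum: t=5:−1/960 t=6:+1/4320 = -7/8640
3j²(5 4 3; -2 3 -1) = Δ·Π!·Σ² = 343/12870  (sign -1)
combine: 4πI² = 693·20/1001·343/12870 = 686/1859
take √, sign -1: I = -0.17136315
No selection rule forces the value: the integral is nonzero (none).

-0.171363 (none)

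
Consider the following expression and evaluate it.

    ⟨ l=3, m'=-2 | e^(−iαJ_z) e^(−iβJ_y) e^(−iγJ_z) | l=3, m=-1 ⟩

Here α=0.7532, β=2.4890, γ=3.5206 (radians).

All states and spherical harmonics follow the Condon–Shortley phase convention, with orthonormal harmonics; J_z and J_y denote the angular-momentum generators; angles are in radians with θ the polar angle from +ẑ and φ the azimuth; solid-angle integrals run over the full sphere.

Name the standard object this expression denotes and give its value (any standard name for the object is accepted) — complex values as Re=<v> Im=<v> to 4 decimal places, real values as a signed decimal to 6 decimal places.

Wigner D-matrix element, Re=-0.0516 Im=0.1587

This is a Wigner D-matrix element — the rotation-matrix element ⟨l m'| R(α,β,γ) |l m⟩ in the angular-momentum basis.
Split into d^3_{-2,-1}(β=2.4890) × two z-phases.
With c≡cos(β/2)=0.320537 and s≡sin(β/2)=0.947236, N=[1·120·2·24]^{1/2}=75.894664
The bounds max(0,m−m')=1 and min(l+m,l−m')=2 give 2 terms
  k=1: (−1)^0·75.8947/(24)·0.3205^5·0.9472^1 = +0.010136
  k=2: (−1)^1·75.8947/(12)·0.3205^3·0.9472^3 = -0.177027
d^3_{-2,-1}(2.4890) = +0.010136 -0.177027 = -0.166891
D = (+0.064352+0.997927i)·(-0.166891)·(-0.929032-0.369998i) = -0.051644+0.158700i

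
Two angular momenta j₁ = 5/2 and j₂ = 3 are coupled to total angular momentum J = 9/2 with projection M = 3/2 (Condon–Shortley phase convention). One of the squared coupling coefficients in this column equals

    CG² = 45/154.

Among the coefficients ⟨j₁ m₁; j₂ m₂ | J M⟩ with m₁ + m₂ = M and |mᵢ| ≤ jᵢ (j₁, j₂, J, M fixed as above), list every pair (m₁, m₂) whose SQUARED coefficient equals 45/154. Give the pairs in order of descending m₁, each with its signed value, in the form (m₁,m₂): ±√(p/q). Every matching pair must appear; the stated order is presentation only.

(3/2,0): +√(45/154)

Admissible pairs with m₁+m₂ = M = 3/2: (-3/2,3), (-1/2,2), (1/2,1), (3/2,0), (5/2,-1)
  (m₁,m₂)=(5/2,-1): CG² = 50/231, CG = +√(50/231)
  (m₁,m₂)=(3/2,0): CG² = 45/154, CG = +√(45/154)   ← matches the target
  (m₁,m₂)=(1/2,1): CG² = 5/231, CG = −√(5/231)
  (m₁,m₂)=(-1/2,2): CG² = 169/462, CG = −√(169/462)
  (m₁,m₂)=(-3/2,3): CG² = 8/77, CG = −√(8/77)
Pairs with CG² = 45/154: (3/2,0): +√(45/154)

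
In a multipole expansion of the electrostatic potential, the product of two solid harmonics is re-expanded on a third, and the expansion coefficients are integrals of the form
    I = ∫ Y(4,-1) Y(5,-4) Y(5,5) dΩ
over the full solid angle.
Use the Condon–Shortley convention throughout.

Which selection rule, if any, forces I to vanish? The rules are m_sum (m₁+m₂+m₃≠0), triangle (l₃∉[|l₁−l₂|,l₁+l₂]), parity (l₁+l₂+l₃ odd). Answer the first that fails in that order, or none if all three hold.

none

m₁+m₂+m₃ = -1 − 4 + 5 = 0  ✓
triangle: |4−5|=1 ≤ l₃=5 ≤ 4+5=9  ✓
parity: l₁+l₂+l₃ = 14 is even  ✓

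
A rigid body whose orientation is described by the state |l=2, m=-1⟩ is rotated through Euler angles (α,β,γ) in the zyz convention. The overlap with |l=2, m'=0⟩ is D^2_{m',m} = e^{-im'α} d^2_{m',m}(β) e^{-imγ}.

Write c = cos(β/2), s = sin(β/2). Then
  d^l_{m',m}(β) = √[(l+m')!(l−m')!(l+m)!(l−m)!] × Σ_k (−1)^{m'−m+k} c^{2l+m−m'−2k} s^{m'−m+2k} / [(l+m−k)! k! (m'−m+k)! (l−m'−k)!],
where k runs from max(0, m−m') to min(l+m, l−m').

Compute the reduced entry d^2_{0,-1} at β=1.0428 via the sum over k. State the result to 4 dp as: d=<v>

d^2_{0,-1}(β=1.0428) via the finite sum:
Half-angle: c=0.867123, s=0.498095. N=√(2·2·1·6)=4.898979
The bounds max(0,m−m')=0 and min(l+m,l−m')=1 give 2 terms
  k=0: (−1)^1·4.8990/(2)·0.8671^3·0.4981^1 = -0.795480
  k=1: (−1)^2·4.8990/(2)·0.8671^1·0.4981^3 = +0.262477
d^2_{0,-1}(1.0428) = -0.795480 +0.262477 = -0.533002

d=-0.5330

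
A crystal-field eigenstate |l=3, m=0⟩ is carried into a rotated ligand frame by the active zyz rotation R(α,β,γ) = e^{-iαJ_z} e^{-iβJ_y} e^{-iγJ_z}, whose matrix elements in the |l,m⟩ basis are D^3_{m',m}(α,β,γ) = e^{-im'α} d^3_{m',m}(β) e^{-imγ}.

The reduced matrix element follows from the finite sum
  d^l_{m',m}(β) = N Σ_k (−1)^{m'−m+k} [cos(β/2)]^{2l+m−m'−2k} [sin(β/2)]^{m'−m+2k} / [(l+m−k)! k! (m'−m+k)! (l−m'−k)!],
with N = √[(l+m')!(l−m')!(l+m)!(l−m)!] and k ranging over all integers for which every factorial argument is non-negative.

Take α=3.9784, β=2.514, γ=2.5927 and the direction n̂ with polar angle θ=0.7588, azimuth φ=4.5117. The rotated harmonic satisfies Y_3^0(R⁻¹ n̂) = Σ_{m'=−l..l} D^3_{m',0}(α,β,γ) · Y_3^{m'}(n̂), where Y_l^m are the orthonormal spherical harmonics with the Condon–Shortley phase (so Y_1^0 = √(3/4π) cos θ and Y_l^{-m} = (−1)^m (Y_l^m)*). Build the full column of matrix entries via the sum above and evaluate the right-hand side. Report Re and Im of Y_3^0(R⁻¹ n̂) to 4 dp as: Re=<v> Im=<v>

Need the full column D^3_{m',0} for m'=−3..3 at α=3.9784, β=2.5140, γ=2.5927.
cos(β/2)=0.308672, sin(β/2)=0.951169
d^3_{-3,0}: single k=3 term ⇒ +0.113182;  D = +0.091376-0.066788i
d^3_{-2,0}: k∈[2..3] ⇒ +0.044985 -0.427154 = -0.382170;  D = +0.039225-0.380151i
d^3_{-1,0}: k∈[1..3] ⇒ +0.009233 -0.263012 +0.832483 = +0.578703;  D = -0.387637-0.429692i
d^3_{0,0}: k∈[0..3] ⇒ +0.000865 -0.073917 +0.701886 -0.740534 = -0.111701;  D = -0.111701+0.000000i
d^3_{1,0}: k∈[0..2] ⇒ -0.009233 +0.263012 -0.832483 = -0.578703;  D = +0.387637-0.429692i
d^3_{2,0}: k∈[0..1] ⇒ +0.044985 -0.427154 = -0.382170;  D = +0.039225+0.380151i
d^3_{3,0}: single k=0 term ⇒ -0.113182;  D = -0.091376-0.066788i
Y_3^{m'}(θ=0.7588,φ=4.5117) and Σ D·Y over m':
  (+0.0914-0.0668i)·(+0.0770-0.1120i)  (+0.0392-0.3802i)·(-0.3232-0.1372i)  (-0.3876-0.4297i)·(-0.0724+0.3558i)  (-0.1117+0.0000i)·(-0.0994+0.0000i)  (+0.3876-0.4297i)·(+0.0724+0.3558i)  (+0.0392+0.3802i)·(-0.3232+0.1372i)  (-0.0914-0.0668i)·(-0.0770-0.1120i)
Y_3^0(R⁻¹ n̂) = +0.242466+0.000000i

Re=0.2425 Im=0.0000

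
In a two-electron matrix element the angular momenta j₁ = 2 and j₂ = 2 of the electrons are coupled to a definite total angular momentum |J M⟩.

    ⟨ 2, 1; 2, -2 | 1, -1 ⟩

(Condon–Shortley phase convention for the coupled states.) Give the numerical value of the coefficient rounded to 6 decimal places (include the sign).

+√(1/5) ≈ +0.447214

triangle: 3!·1!·1!/6! = 6/720
(j±m)!: 3!·1!·0!·4!·0!·2! = 288
prefactor² = (2J+1)·Δ·N² = 36/5
  k=0: +1/(0!·3!·1!·0!·0!·1!) = 1/6
Σ = 1/6  ⇒  CG² = 36/5·(1/6)² = 1/5
CG = +√(1/5) = +0.447214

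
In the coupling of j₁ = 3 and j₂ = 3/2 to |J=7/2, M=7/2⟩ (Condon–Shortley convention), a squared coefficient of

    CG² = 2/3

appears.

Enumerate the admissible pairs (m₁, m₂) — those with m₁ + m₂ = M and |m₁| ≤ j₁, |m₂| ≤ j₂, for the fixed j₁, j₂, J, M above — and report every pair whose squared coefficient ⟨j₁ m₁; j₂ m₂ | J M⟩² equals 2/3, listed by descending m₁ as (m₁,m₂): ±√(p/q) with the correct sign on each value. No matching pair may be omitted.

Admissible pairs with m₁+m₂ = M = 7/2: (2,3/2), (3,1/2)
  (m₁,m₂)=(3,1/2): CG² = 2/3, CG = +√(2/3)   ← matches the target
  (m₁,m₂)=(2,3/2): CG² = 1/3, CG = −√(1/3)
Pairs with CG² = 2/3: (3,1/2): +√(2/3)

(3,1/2): +√(2/3)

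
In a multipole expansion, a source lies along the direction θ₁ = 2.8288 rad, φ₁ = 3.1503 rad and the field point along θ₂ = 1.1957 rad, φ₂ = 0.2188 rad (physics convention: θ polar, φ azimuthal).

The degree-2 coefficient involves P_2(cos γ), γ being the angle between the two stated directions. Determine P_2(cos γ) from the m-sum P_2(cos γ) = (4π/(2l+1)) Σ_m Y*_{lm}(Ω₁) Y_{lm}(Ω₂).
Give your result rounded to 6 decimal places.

Summing Y*_{l m}(θ₁,φ₁)·Y_{l m}(θ₂,φ₂) over m ∈ [−2, 2]; prefactor 4π/(2·2+1) = 2.513274:
  m=-2: (+0.036571+0.000637i) × (+0.302915-0.141719i) = +0.011168-0.004990i  (running Σ = +0.011168-0.004990i)
  m=-1: (+0.226183+0.001970i) × (+0.257075-0.057163i) = +0.058259-0.012423i  (running Σ = +0.069427-0.017413i)
  m=0: (+0.541190-0.000000i) × (-0.188395+0.000000i) = -0.101957+0.000000i  (running Σ = -0.032531-0.017413i)
  m=1: (-0.226183+0.001970i) × (-0.257075-0.057163i) = +0.058259+0.012423i  (running Σ = +0.025728-0.004990i)
  m=2: (+0.036571-0.000637i) × (+0.302915+0.141719i) = +0.011168+0.004990i  (running Σ = +0.036896+0.000000i)
Accumulated sum +0.036896+0.000000i; after 4π/(2l+1) scaling, +0.092729+0.000000i ⇒ P_2 = 0.092729

0.092729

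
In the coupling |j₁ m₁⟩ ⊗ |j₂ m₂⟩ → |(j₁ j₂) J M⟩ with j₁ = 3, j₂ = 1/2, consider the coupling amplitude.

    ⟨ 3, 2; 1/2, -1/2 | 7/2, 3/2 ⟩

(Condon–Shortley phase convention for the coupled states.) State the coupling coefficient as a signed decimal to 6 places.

√[8·0!6!1!/8! · 5!1!0!1!5!2!] = √(28800/7)
  +(−1)^0/∏(0,0,1,0,5,1)! = 1/120  (running 1/120)
⟨..|..⟩ = √(28800/7)·(1/120) = +0.534522

+0.534522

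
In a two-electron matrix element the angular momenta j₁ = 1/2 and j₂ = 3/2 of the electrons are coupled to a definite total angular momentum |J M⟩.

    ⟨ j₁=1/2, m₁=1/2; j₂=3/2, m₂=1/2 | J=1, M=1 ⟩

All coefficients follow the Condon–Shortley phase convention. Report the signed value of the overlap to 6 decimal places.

+0.500000  (= +√(1/4))

j₁+j₂−J=1  J+j₁−j₂=0  J−j₁+j₂=2  j₁+j₂+J+1=4
(j₁±m₁, j₂±m₂, J±M) = (1,0,2,1,2,0)
P² = 1
sum k=0..0:
  [0] +1/2 = 1/2
S = 1/2
C² = P²·S² = 1/4 ; C = +0.500000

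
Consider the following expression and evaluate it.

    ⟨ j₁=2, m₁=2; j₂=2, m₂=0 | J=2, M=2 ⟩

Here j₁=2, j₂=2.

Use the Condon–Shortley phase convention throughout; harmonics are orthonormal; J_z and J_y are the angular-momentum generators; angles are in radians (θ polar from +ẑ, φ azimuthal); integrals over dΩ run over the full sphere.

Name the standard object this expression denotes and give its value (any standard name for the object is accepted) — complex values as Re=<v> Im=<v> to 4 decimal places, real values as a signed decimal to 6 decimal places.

This is a Clebsch–Gordan (vector-coupling) coefficient.
j₁+j₂−J=2  J+j₁−j₂=2  J−j₁+j₂=2  j₁+j₂+J+1=7
(j₁±m₁, j₂±m₂, J±M) = (4,0,2,2,4,0)
P² = 128/7
sum k=0..0:
  [0] +1/8 = 1/8
S = 1/8
C² = P²·S² = 2/7 ; C = +0.534522

Clebsch–Gordan coefficient, +√(2/7) ≈ +0.534522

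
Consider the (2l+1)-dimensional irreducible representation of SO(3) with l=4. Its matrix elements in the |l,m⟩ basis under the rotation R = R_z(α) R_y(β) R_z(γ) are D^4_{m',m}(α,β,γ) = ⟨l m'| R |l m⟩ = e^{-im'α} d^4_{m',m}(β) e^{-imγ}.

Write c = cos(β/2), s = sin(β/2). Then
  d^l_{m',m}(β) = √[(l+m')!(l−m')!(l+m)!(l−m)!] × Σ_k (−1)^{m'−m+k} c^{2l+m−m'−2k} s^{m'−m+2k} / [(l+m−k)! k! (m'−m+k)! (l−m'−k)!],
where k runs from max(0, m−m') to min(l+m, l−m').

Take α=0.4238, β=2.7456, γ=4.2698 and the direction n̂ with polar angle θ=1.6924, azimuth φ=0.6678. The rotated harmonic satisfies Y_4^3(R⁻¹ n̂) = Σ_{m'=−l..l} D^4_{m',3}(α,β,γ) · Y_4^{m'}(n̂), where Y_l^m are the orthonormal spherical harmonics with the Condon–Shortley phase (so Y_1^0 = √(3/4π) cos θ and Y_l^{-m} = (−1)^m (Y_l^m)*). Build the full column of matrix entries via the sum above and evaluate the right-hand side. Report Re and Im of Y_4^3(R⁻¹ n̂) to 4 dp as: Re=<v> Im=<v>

Re=0.1929 Im=-0.3571

Need the full column D^4_{m',3} for m'=−4..4 at α=0.4238, β=2.7456, γ=4.2698.
cos(β/2)=0.196705, sin(β/2)=0.980463
d^4_{-4,3}: single k=7 term ⇒ +0.484594;  D = +0.057351+0.481189i
d^4_{-3,3}: k∈[6..7] ⇒ +0.240611 -0.853982 = -0.613370;  D = -0.316631-0.525327i
d^4_{-2,3}: k∈[5..6] ⇒ +0.077408 -0.641058 = -0.563650;  D = -0.463741-0.320383i
d^4_{-1,3}: k∈[4..5] ⇒ +0.018302 -0.272828 = -0.254525;  D = -0.250378-0.045761i
d^4_{0,3}: k∈[3..4] ⇒ +0.003284 -0.081596 = -0.078311;  D = -0.076010+0.018845i
d^4_{1,3}: k∈[2..3] ⇒ +0.000442 -0.018302 = -0.017860;  D = -0.014034+0.011047i
d^4_{2,3}: k∈[1..2] ⇒ +0.000042 -0.003116 = -0.003074;  D = -0.001420+0.002726i
d^4_{3,3}: k∈[0..1] ⇒ +0.000002 -0.000390 = -0.000388;  D = -0.000022+0.000387i
d^4_{4,3}: single k=0 term ⇒ -0.000032;  D = +0.000011+0.000029i
Y_4^{m'}(θ=1.6924,φ=0.6678) and Σ D·Y over m':
  (+0.0574+0.4812i)·(-0.3829-0.1947i)  (-0.3166-0.5253i)·(+0.0623+0.1348i)  (-0.4637-0.3204i)·(-0.0689+0.2875i)  (-0.2504-0.0458i)·(+0.1296-0.1022i)  (-0.0760+0.0188i)·(+0.2715+0.0000i)  (-0.0140+0.0110i)·(-0.1296-0.1022i)  (-0.0014+0.0027i)·(-0.0689-0.2875i)  (-0.0000+0.0004i)·(-0.0623+0.1348i)  (+0.0000+0.0000i)·(-0.3829+0.1947i)
Y_4^3(R⁻¹ n̂) = +0.192921-0.357123i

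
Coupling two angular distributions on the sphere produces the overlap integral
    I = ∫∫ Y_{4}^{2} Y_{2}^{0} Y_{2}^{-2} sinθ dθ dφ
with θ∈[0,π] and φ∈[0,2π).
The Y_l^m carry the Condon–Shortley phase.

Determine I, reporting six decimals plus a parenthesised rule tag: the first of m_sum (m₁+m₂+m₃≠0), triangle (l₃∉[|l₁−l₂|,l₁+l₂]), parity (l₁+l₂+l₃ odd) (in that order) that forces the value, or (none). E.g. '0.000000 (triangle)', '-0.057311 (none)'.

0.156078 (none)

m-sum 0 ✓  L=8 even ✓  2≤2≤6 ✓
Π(2lᵢ+1) = 9×5×5 = 225
triangle coeff Δ(4,2,2) = 1/630
Σ_t [2,2]: t=2:+1/16 = 1/16
(3j)²=2/35 [(4 2 2; 0 0 0)], sign=+1
Σ_t [2,2]: t=2:+1/96 = 1/96
(3j)²=1/42 [(4 2 2; 2 0 -2)], sign=+1
⇒ 4πI² = 15/49
I = (+1)√(15/49/(4π)) = 0.15607835
No selection rule forces the value: the integral is nonzero (none).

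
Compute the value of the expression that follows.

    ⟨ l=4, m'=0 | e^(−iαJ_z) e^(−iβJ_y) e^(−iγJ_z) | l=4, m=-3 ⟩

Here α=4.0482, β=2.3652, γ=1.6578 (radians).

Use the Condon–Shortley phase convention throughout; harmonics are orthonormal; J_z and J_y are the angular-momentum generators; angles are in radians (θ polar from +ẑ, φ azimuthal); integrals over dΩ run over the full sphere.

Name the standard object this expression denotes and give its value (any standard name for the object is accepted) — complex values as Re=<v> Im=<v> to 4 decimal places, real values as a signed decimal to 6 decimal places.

Wigner D-matrix element, Re=0.0937 Im=-0.3507

This is a Wigner D-matrix element — the rotation-matrix element ⟨l m'| R(α,β,γ) |l m⟩ in the angular-momentum basis.
Split into d^4_{0,-3}(β=2.3652) × two z-phases.
Half-angle: c=0.378520, s=0.925593. N=√(24·24·1·5040)=1703.830978
k: max(0,(-3)−(0))=0 … min(4+(-3),4−(0))=1
  k=0: (−1)^3·1703.8310/(144)·0.3785^5·0.9256^3 = -0.072907
  k=1: (−1)^4·1703.8310/(144)·0.3785^3·0.9256^5 = +0.435943
d^4_{0,-3}(2.3652) = -0.072907 +0.435943 = +0.363037
D = (+1.000000+0.000000i)·(+0.363037)·(+0.258057-0.966130i) = +0.093684-0.350741i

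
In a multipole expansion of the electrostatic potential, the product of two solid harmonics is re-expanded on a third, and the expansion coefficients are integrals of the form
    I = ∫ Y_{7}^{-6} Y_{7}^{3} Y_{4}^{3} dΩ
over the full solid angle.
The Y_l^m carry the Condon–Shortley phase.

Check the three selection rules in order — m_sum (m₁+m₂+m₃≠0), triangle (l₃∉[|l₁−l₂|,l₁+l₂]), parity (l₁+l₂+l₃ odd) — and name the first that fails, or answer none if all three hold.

none

azimuthal sum: -6 + 3 + 3 = 0  ✓
0 ≤ 4 ≤ 14 (triangle on l)  ✓
L = 7 + 7 + 4 = 18 (even)  ✓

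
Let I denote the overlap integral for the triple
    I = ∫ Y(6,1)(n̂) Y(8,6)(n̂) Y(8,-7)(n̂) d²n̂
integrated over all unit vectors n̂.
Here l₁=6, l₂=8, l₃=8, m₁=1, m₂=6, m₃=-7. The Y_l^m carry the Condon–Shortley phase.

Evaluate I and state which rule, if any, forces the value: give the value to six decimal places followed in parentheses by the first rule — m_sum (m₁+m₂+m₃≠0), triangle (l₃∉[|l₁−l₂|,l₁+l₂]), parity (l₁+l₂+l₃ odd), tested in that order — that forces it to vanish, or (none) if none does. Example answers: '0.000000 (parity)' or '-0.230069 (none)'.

0.068848 (none)

Checks pass: Σm=0; 22 even; l₃=8∈[2,14].
(2·6+1)(2·8+1)(2·8+1) = 3757
Δ: 6! 6! 10! / 23! → 1/13742520792
sum: t=0:+1/41803776000 t=1:−1/435456000 t=2:+1/39813120 t=3:−1/18662400 t=4:+1/39813120 t=5:−1/435456000 t=6:+1/41803776000 = -11/1393459200
3j²(6 8 8; 0 0 0) = Δ·Π!·Σ² = 600/96577  (sign -1)
sum: t=4:+1/20901888000 t=5:−1/31352832000 = 1/62705664000
3j²(6 8 8; 1 6 -7) = Δ·Π!·Σ² = 455/178296  (sign -1)
combine: 4πI² = 3757·600/96577·455/178296 = 11375/190969
take √, sign +1: I = 0.06884768
No selection rule forces the value: the integral is nonzero (none).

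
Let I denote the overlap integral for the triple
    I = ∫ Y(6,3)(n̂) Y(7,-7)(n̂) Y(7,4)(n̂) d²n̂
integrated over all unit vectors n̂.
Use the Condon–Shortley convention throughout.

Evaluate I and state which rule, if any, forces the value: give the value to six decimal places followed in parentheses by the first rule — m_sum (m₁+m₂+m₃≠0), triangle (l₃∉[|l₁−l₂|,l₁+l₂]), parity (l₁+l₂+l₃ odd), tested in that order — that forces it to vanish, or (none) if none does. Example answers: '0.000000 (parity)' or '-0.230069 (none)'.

-0.169125 (none)

m-sum 0 ✓  L=20 even ✓  1≤7≤13 ✓
Π(2lᵢ+1) = 13×15×15 = 2925
triangle coeff Δ(6,7,7) = 1/2444321880
Σ_t [0,6]: t=0:+1/2612736000 t=1:−1/20736000 t=2:+1/1658880 t=3:−1/746496 t=4:+1/1658880 t=5:−1/20736000 t=6:+1/2612736000 = -1/4354560
(3j)²=1000/138567 [(6 7 7; 0 0 0)], sign=+1
Σ_t [0,0]: t=0:+1/1045094400 = 1/1045094400
(3j)²=11/646 [(6 7 7; 3 -7 4)], sign=-1
⇒ 4πI² = 37500/104329
I = (-1)√(37500/104329/(4π)) = -0.16912514
No selection rule forces the value: the integral is nonzero (none).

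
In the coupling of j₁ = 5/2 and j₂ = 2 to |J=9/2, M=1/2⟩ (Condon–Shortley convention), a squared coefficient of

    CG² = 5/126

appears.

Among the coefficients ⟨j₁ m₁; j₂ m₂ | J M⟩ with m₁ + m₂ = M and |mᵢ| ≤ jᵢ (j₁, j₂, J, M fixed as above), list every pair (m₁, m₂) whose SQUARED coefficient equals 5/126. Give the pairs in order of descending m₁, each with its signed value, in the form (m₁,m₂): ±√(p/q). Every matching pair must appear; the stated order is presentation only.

Admissible pairs with m₁+m₂ = M = 1/2: (-3/2,2), (-1/2,1), (1/2,0), (3/2,-1), (5/2,-2)
  (m₁,m₂)=(5/2,-2): CG² = 1/126, CG = +√(1/126)
  (m₁,m₂)=(3/2,-1): CG² = 10/63, CG = +√(10/63)
  (m₁,m₂)=(1/2,0): CG² = 10/21, CG = +√(10/21)
  (m₁,m₂)=(-1/2,1): CG² = 20/63, CG = +√(20/63)
  (m₁,m₂)=(-3/2,2): CG² = 5/126, CG = +√(5/126)   ← matches the target
Pairs with CG² = 5/126: (-3/2,2): +√(5/126)

(-3/2,2): +√(5/126)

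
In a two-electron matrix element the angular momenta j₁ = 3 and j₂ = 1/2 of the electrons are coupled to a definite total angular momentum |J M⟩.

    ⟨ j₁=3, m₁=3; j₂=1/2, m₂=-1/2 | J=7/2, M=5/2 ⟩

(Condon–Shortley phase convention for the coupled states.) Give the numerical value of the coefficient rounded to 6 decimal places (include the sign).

j₁+j₂−J=0  J+j₁−j₂=6  J−j₁+j₂=1  j₁+j₂+J+1=8
(j₁±m₁, j₂±m₂, J±M) = (6,0,0,1,6,1)
P² = 518400/7
sum k=0..0:
  [0] +1/720 = 1/720
S = 1/720
C² = P²·S² = 1/7 ; C = +0.377964

+√(1/7) ≈ +0.377964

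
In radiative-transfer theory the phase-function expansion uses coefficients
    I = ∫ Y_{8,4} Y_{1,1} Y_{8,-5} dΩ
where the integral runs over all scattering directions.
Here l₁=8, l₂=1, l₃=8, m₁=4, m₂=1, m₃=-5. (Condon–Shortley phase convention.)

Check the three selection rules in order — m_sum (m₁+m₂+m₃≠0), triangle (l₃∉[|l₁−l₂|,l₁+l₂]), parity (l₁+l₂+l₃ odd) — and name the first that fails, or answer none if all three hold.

Σmᵢ = 0  ✓
l₃∈[|l₁−l₂|,l₁+l₂]=[7,9], have l₃=8  ✓
Σlᵢ = 17 ⇒ odd  ✗

parity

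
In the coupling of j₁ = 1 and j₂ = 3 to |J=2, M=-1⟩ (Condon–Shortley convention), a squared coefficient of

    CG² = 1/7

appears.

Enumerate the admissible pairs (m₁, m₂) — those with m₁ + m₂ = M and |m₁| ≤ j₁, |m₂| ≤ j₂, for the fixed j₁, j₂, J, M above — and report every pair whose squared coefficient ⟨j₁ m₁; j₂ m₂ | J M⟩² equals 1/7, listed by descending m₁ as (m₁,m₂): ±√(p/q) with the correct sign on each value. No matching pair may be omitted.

(-1,0): +√(1/7)

Admissible pairs with m₁+m₂ = M = -1: (-1,0), (0,-1), (1,-2)
  (m₁,m₂)=(1,-2): CG² = 10/21, CG = +√(10/21)
  (m₁,m₂)=(0,-1): CG² = 8/21, CG = −√(8/21)
  (m₁,m₂)=(-1,0): CG² = 1/7, CG = +√(1/7)   ← matches the target
Pairs with CG² = 1/7: (-1,0): +√(1/7)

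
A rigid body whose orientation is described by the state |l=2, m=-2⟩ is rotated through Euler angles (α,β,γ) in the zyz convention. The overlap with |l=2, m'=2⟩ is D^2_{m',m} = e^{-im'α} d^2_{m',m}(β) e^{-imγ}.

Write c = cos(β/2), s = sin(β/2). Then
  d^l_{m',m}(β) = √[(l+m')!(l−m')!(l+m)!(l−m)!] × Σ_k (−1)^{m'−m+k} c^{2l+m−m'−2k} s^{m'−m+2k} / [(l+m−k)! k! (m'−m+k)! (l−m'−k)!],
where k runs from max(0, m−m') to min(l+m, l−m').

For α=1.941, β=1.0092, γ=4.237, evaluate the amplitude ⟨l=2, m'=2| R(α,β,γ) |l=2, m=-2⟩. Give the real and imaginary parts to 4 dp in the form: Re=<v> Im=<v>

Re=-0.0066 Im=-0.0542

Split into d^2_{2,-2}(β=1.0092) × two z-phases.
Half-angle: c=0.875368, s=0.483457. N=√(24·1·1·24)=24.000000
Admissible k: 0..0 (factorial args all ≥0)
  k=0: (−1)^4·24.0000/(24)·0.8754^0·0.4835^4 = +0.054630
d^2_{2,-2}(1.0092) = +0.054630
D = (-0.738194+0.674589i)·(+0.054630)·(-0.581050+0.813868i) = -0.006561-0.054235i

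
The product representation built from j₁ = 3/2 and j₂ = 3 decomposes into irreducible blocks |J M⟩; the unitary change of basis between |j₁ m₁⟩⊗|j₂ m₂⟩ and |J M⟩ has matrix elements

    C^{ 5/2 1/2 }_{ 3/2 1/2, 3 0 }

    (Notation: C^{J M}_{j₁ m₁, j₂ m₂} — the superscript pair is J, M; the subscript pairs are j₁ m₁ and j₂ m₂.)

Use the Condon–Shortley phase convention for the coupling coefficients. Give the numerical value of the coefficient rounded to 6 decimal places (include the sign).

−√(6/35) = -0.414039

√[6·2!1!4!/8! · 2!1!3!3!3!2!] = √(216/35)
  +(−1)^0/∏(0,2,1,3,0,1)! = 1/12  (running 1/12)
  +(−1)^1/∏(1,1,0,2,1,2)! = -1/4  (running -1/6)
⟨..|..⟩ = √(216/35)·(-1/6) = -0.414039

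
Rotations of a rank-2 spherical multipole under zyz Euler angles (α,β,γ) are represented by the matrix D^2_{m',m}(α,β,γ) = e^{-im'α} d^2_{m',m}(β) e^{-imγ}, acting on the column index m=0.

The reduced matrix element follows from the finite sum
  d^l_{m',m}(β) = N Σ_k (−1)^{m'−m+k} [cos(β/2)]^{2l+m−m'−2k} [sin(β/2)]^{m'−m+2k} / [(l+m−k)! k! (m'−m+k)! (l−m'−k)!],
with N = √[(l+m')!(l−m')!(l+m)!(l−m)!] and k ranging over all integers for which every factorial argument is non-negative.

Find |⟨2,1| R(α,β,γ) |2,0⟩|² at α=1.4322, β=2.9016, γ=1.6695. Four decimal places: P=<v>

P=0.0800

Split into d^2_{1,0}(β=2.9016) × two z-phases.
With c≡cos(β/2)=0.119709 and s≡sin(β/2)=0.992809, N=[6·1·2·2]^{1/2}=4.898979
k: max(0,(0)−(1))=0 … min(2+(0),2−(1))=1
  k=0: (−1)^1·4.8990/(2)·0.1197^3·0.9928^1 = -0.004172
  k=1: (−1)^2·4.8990/(2)·0.1197^1·0.9928^3 = +0.286945
d^2_{1,0}(2.9016) = -0.004172 +0.286945 = +0.282773
|D^2_{1,0}|² = |d^2_{1,0}(β)|² = (+0.282773)² = 0.079960 (the z-rotation phases have unit modulus)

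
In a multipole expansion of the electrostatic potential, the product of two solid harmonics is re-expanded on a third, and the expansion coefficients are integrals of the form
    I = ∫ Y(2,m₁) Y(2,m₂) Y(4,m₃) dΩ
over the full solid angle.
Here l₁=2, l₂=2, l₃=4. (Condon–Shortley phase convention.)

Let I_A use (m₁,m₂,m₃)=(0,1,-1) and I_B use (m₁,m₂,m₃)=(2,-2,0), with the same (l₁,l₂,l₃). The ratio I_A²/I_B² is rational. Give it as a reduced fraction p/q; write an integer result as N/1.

Same 2,2,4: normalisation and zero-m 3j drop out of the ratio.
A: Δ: 0! 4! 4! / 9! → 1/630; sum: t=0:+1/24 = 1/24; 3j²(2 2 4; 0 1 -1) = Δ·Π!·Σ² = 1/21  (sign -1)
B: Δ: 0! 4! 4! / 9! → 1/630; sum: t=0:+1/576 = 1/576; 3j²(2 2 4; 2 -2 0) = Δ·Π!·Σ² = 1/630  (sign +1)
I_A²/I_B² = (1/21)/(1/630) = 30/1

30/1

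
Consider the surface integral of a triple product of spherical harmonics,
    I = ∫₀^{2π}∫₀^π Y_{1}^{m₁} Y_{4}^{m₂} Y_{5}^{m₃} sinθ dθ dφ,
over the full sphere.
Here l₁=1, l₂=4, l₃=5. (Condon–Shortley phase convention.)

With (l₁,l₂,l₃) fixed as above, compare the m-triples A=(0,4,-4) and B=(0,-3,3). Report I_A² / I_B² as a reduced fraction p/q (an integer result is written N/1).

l's match ⇒ only the (l;m) 3-j factors differ between A and B.
A: triangle coeff Δ(1,4,5) = 1/495; Σ_t [0,0]: t=0:+1/40320 = 1/40320; (3j)²=1/55 [(1 4 5; 0 4 -4)], sign=-1
B: triangle coeff Δ(1,4,5) = 1/495; Σ_t [0,0]: t=0:+1/5040 = 1/5040; (3j)²=16/495 [(1 4 5; 0 -3 3)], sign=+1
I_A²/I_B² = (1/55)/(16/495) = 9/16

9/16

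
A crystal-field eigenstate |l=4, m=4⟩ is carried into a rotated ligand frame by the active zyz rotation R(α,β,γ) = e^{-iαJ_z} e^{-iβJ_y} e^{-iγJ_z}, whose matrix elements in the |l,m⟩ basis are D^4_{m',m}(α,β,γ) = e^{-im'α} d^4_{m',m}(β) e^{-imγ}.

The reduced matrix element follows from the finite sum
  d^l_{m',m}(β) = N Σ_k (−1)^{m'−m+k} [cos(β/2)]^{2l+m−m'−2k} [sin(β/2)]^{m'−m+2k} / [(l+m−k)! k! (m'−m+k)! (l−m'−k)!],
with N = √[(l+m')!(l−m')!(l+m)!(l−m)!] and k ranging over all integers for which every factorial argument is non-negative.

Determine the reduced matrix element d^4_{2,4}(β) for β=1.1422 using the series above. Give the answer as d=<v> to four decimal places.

d^4_{2,4}(β=1.1422) via the finite sum:
c=cos(1.142200/2)=0.841307, s=sin(1.142200/2)=0.540558; N=√[720·2·40320·1]=7619.763776
k: max(0,(4)−(2))=2 … min(4+(4),4−(2))=2
  k=2: (−1)^0·7619.7638/(1440)·0.8413^6·0.5406^2 = +0.548264
d^4_{2,4}(1.1422) = +0.548264

d=0.5483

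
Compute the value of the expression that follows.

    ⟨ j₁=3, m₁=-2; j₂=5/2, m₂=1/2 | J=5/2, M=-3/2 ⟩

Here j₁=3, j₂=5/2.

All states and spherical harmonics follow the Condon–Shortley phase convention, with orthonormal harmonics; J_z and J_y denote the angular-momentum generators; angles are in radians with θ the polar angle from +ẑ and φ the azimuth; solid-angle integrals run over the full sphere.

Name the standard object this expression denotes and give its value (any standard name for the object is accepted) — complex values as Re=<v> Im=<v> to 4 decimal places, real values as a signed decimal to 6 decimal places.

This is a Clebsch–Gordan (vector-coupling) coefficient.
√[6·3!3!2!/9! · 1!5!3!2!1!4!] = √(288/7)
  +(−1)^2/∏(2,1,3,1,0,1)! = 1/12  (running 1/12)
  +(−1)^3/∏(3,0,2,0,1,2)! = -1/24  (running 1/24)
⟨..|..⟩ = √(288/7)·(1/24) = +0.267261

Clebsch–Gordan coefficient, +√(1/14) ≈ +0.267261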